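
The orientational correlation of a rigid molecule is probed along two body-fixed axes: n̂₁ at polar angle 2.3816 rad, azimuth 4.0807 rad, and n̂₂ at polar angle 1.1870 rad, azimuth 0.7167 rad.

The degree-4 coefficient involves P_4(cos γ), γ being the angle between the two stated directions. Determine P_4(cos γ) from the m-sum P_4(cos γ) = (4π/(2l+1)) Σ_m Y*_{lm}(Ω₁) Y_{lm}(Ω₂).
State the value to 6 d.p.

Addition theorem: P_4(cos γ) = (4π/9) Σ_m Y*_{lm}(Ω₁) Y_{lm}(Ω₂), m = −4…4:
  m=-4: Y*=-0.081426-0.057498i  Y=-0.314865-0.088768i  product +0.020534+0.025332i
  m=-3: Y*=-0.281182+0.094515i  Y=-0.204552-0.312688i  product +0.087070+0.068589i
  m=-2: Y*=-0.128647+0.405208i  Y=-0.000731+0.005284i  product -0.002047-0.000976i
  m=-1: Y*=+0.094548+0.129217i  Y=-0.249989+0.217802i  product -0.051780-0.011710i
  m=+0: Y*=-0.327983-0.000000i  Y=-0.054818+0.000000i  product +0.017979+0.000000i
  m=+1: Y*=-0.094548+0.129217i  Y=+0.249989+0.217802i  product -0.051780+0.011710i
  m=+2: Y*=-0.128647-0.405208i  Y=-0.000731-0.005284i  product -0.002047+0.000976i
  m=+3: Y*=+0.281182+0.094515i  Y=+0.204552-0.312688i  product +0.087070-0.068589i
  m=+4: Y*=-0.081426+0.057498i  Y=-0.314865+0.088768i  product +0.020534-0.025332i
Σ over m = +0.125534+0.000000i; ×(4π/9) → +0.175279+0.000000i. Real part: 0.175279

0.175279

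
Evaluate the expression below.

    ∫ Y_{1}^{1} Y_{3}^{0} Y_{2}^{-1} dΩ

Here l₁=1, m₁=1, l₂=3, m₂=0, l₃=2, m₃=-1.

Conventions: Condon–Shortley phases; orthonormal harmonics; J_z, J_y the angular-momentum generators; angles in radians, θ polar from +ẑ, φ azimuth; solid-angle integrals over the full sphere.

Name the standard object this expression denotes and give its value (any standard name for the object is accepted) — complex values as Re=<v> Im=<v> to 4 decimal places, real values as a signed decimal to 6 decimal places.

This is a Gaunt coefficient — the integral of a triple product of spherical harmonics over the sphere.
Checks pass: Σm=0; 6 even; l₃=2∈[2,4].
(2·1+1)(2·3+1)(2·2+1) = 105
Δ: 2! 0! 4! / 7! → 1/105
sum: t=1:−1/4 = -1/4
3j²(1 3 2; 0 0 0) = Δ·Π!·Σ² = 3/35  (sign -1)
sum: t=0:+1/12 = 1/12
3j²(1 3 2; 1 0 -1) = Δ·Π!·Σ² = 1/35  (sign -1)
combine: 4πI² = 105·3/35·1/35 = 9/35
take √, sign +1: I = 0.14304817

Gaunt coefficient, +0.143048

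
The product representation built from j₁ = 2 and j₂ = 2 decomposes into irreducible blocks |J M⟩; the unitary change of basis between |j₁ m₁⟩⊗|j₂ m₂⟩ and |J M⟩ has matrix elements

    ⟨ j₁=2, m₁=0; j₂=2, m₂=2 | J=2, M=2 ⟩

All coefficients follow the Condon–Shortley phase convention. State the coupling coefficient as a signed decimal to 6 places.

√[5·2!2!2!/7! · 2!2!4!0!4!0!] = √(128/7)
  +(−1)^2/∏(2,0,0,2,2,0)! = 1/8  (running 1/8)
⟨..|..⟩ = √(128/7)·(1/8) = +0.534522

+√(2/7) = +0.534522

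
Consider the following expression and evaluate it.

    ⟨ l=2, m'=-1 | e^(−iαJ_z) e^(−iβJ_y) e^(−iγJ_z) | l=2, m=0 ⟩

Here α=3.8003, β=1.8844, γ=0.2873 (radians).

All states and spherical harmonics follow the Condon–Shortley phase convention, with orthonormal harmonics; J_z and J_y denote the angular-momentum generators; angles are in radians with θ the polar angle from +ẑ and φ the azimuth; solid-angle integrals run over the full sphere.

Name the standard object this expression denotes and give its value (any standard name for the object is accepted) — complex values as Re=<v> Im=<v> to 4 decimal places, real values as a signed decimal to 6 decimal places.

This is a Wigner D-matrix element — the rotation-matrix element ⟨l m'| R(α,β,γ) |l m⟩ in the angular-momentum basis.
D^2_{-1,0}(3.8003,1.8844,0.2873) = e^{-i·-1·3.8003}·d^2_{-1,0}(1.8844)·e^{-i·0·0.2873}. Compute d first:
c=cos(1.884400/2)=0.588010, s=sin(1.884400/2)=0.808854; N=√[1·6·2·2]=4.898979
k: max(0,(0)−(-1))=1 … min(2+(0),2−(-1))=2
  k=1: (−1)^0·4.8990/(2)·0.5880^3·0.8089^1 = +0.402809
  k=2: (−1)^1·4.8990/(2)·0.5880^1·0.8089^3 = -0.762202
d^2_{-1,0}(1.8844) = +0.402809 -0.762202 = -0.359393
D = (-0.790784-0.612095i)·(-0.359393)·(+1.000000+0.000000i) = +0.284202+0.219983i

Wigner D-matrix element, Re=0.2842 Im=0.2200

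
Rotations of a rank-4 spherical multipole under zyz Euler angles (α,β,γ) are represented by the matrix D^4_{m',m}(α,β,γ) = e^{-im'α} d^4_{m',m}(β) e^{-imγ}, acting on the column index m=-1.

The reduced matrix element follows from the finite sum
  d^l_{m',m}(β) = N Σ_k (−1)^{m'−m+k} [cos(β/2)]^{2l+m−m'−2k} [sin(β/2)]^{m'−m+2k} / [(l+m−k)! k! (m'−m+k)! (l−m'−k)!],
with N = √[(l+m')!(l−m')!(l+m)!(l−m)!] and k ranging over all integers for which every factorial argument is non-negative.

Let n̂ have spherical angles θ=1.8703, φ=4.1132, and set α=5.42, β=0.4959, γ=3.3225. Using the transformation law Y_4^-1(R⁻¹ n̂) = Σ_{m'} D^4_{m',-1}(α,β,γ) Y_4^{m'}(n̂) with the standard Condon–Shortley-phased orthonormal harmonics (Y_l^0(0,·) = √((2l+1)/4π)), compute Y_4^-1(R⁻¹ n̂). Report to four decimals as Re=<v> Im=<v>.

Need the full column D^4_{m',-1} for m'=−4..4 at α=5.4200, β=0.4959, γ=3.3225.
cos(β/2)=0.969418, sin(β/2)=0.245417
d^4_{-4,-1}: single k=3 term ⇒ +0.094703;  D = +0.093901-0.012299i
d^4_{-3,-1}: k∈[2..3] ⇒ +0.396776 -0.042382 = +0.354394;  D = +0.263388+0.237111i
d^4_{-2,-1}: k∈[1..3] ⇒ +0.837756 -0.268457 +0.011470 = +0.580768;  D = -0.014711+0.580582i
d^4_{-1,-1}: k∈[0..3] ⇒ +0.779986 -0.749836 +0.096114 -0.002053 = +0.124210;  D = -0.096404+0.078322i
d^4_{0,-1}: k∈[0..3] ⇒ -0.883072 +0.339575 -0.021763 +0.000232 = -0.565028;  D = +0.555807+0.101661i
d^4_{1,-1}: k∈[0..3] ⇒ +0.499891 -0.096114 +0.003080 -0.000013 = +0.406844;  D = -0.204515-0.351704i
d^4_{2,-1}: k∈[0..2] ⇒ -0.178972 +0.017205 -0.000221 = -0.161987;  D = -0.053483+0.152903i
d^4_{3,-1}: k∈[0..1] ⇒ +0.042382 -0.001630 = +0.040752;  D = +0.037978-0.014780i
d^4_{4,-1}: single k=0 term ⇒ -0.006069;  D = -0.005349-0.002867i
Y_4^{m'}(θ=1.8703,φ=4.1132) and Σ D·Y over m':
  (+0.0939-0.0123i)·(-0.2712+0.2500i)  (+0.2634+0.2371i)·(-0.3139-0.0724i)  (-0.0147+0.5806i)·(+0.0434+0.1111i)  (-0.0964+0.0783i)·(-0.1798+0.2633i)  (+0.5558+0.1017i)·(+0.0691+0.0000i)  (-0.2045-0.3517i)·(+0.1798+0.2633i)  (-0.0535+0.1529i)·(+0.0434-0.1111i)  (+0.0380-0.0148i)·(+0.3139-0.0724i)  (-0.0053-0.0029i)·(-0.2712-0.2500i)
Y_4^-1(R⁻¹ n̂) = -0.035819-0.185344i

Re=-0.0358 Im=-0.1853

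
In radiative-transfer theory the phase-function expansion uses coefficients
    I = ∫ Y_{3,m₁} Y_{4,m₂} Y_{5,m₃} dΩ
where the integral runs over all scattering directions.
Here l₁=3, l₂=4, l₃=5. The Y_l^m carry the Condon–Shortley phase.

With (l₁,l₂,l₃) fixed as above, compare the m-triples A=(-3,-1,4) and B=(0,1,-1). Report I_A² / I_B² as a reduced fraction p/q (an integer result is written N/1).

945/361

Shared (l₁,l₂,l₃)=(3,4,5): N and (l;000)² cancel in I_A²/I_B².
A: Δ = 2!·4!·6!/13! = 1/180180; Racah Σ t=2..2: t=2:+1/5760 = 1/5760; ⇒ 3j(3 4 5; -3 -1 4)² = 9/286, sgn -1
B: Δ = 2!·4!·6!/13! = 1/180180; Racah Σ t=0..2: t=0:+1/1440 t=1:−1/192 t=2:+1/432 = -19/8640; ⇒ 3j(3 4 5; 0 1 -1)² = 361/30030, sgn -1
I_A²/I_B² = (9/286)/(361/30030) = 945/361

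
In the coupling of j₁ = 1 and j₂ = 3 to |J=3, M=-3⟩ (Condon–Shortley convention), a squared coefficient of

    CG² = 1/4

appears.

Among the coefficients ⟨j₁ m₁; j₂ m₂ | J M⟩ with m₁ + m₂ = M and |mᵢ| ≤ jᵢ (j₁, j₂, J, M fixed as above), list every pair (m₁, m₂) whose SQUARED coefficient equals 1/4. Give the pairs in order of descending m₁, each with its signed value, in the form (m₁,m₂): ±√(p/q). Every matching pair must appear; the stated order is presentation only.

(-1,-2): −√(1/4)

Admissible pairs with m₁+m₂ = M = -3: (-1,-2), (0,-3)
  (m₁,m₂)=(0,-3): CG² = 3/4, CG = +√(3/4)
  (m₁,m₂)=(-1,-2): CG² = 1/4, CG = −√(1/4)   ← matches the target
Pairs with CG² = 1/4: (-1,-2): −√(1/4)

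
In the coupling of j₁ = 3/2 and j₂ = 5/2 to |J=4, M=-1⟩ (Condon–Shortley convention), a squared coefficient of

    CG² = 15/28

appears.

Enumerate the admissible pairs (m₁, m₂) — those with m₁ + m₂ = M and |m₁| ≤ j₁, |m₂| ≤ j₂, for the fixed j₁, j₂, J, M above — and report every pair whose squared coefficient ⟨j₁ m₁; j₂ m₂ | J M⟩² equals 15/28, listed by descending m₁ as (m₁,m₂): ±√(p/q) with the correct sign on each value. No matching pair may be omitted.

(-1/2,-1/2): +√(15/28)

Admissible pairs with m₁+m₂ = M = -1: (-3/2,1/2), (-1/2,-1/2), (1/2,-3/2), (3/2,-5/2)
  (m₁,m₂)=(3/2,-5/2): CG² = 1/56, CG = +√(1/56)
  (m₁,m₂)=(1/2,-3/2): CG² = 15/56, CG = +√(15/56)
  (m₁,m₂)=(-1/2,-1/2): CG² = 15/28, CG = +√(15/28)   ← matches the target
  (m₁,m₂)=(-3/2,1/2): CG² = 5/28, CG = +√(5/28)
Pairs with CG² = 15/28: (-1/2,-1/2): +√(15/28)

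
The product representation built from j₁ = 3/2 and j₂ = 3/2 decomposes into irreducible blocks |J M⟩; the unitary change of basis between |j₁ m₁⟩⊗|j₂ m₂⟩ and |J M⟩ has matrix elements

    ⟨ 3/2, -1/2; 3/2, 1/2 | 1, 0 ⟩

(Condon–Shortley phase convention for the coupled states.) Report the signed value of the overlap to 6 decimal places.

√[3·2!1!1!/5! · 1!2!2!1!1!1!] = √(1/5)
  +(−1)^1/∏(1,1,1,1,0,0)! = -1  (running -1)
  +(−1)^2/∏(2,0,0,0,1,1)! = 1/2  (running -1/2)
⟨..|..⟩ = √(1/5)·(-1/2) = -0.223607

−√(1/20) = -0.223607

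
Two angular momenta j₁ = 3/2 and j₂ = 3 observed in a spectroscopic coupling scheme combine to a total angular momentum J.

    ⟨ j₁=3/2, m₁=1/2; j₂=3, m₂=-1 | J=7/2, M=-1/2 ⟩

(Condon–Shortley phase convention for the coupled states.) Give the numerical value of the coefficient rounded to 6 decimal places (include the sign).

√[8·1!2!5!/9! · 2!1!2!4!3!4!] = √(512/7)
  +(−1)^0/∏(0,1,1,2,1,3)! = 1/12  (running 1/12)
  +(−1)^1/∏(1,0,0,1,2,4)! = -1/48  (running 1/16)
⟨..|..⟩ = √(512/7)·(1/16) = +0.534522

+0.534522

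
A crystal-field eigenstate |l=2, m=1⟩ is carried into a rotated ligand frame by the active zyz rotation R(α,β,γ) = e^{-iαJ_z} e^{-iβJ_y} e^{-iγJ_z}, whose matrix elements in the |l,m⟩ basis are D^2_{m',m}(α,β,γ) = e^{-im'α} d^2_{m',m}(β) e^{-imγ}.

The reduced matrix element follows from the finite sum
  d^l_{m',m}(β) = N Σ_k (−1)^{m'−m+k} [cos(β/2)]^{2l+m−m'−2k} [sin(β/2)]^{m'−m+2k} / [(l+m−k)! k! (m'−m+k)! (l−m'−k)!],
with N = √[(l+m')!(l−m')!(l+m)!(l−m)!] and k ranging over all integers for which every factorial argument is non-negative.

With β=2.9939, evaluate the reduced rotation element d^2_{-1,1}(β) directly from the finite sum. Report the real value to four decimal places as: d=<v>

d=-0.9729

d^2_{-1,1}(β=2.9939) via the finite sum:
Half-angle: c=0.073779, s=0.997275. N=√(1·6·6·1)=6.000000
k∈{2,3} keeps every argument non-negative
  k=2: (−1)^0·6.0000/(2)·0.0738^2·0.9973^2 = +0.016241
  k=3: (−1)^1·6.0000/(6)·0.0738^0·0.9973^4 = -0.989143
d^2_{-1,1}(2.9939) = +0.016241 -0.989143 = -0.972902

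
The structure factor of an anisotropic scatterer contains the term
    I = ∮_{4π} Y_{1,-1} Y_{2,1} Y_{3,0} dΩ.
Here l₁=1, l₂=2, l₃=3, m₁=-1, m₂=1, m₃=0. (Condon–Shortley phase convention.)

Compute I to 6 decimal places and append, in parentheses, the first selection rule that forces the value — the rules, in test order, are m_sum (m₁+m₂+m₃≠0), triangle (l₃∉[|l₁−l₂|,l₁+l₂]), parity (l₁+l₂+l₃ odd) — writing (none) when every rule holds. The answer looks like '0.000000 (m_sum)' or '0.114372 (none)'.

Checks pass: Σm=0; 6 even; l₃=3∈[1,3].
(2·1+1)(2·2+1)(2·3+1) = 105
Δ: 0! 2! 4! / 7! → 1/105
sum: t=0:+1/4 = 1/4
3j²(1 2 3; 0 0 0) = Δ·Π!·Σ² = 3/35  (sign -1)
sum: t=0:+1/12 = 1/12
3j²(1 2 3; -1 1 0) = Δ·Π!·Σ² = 1/35  (sign -1)
combine: 4πI² = 105·3/35·1/35 = 9/35
take √, sign +1: I = 0.14304817
No selection rule forces the value: the integral is nonzero (none).

0.143048 (none)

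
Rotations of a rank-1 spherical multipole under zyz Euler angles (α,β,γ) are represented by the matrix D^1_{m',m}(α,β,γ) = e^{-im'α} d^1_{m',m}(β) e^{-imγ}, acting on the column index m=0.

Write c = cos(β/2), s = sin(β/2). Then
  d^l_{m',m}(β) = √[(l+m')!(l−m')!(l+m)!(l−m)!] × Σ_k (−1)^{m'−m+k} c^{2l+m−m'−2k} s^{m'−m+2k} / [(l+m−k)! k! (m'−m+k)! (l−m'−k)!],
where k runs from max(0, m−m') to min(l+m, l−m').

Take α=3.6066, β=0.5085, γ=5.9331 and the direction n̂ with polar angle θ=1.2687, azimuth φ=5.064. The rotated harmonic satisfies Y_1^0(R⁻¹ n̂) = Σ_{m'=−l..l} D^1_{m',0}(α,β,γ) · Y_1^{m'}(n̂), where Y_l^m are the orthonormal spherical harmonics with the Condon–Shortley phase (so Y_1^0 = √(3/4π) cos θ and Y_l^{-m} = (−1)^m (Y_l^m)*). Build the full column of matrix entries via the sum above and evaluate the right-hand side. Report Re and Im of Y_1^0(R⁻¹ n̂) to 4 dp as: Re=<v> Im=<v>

Need the full column D^1_{m',0} for m'=−1..1 at α=3.6066, β=0.5085, γ=5.9331.
cos(β/2)=0.967852, sin(β/2)=0.251520
d^1_{-1,0}: single k=1 term ⇒ +0.344267;  D = -0.307712-0.154380i
d^1_{0,0}: k∈[0..1] ⇒ +0.936738 -0.063262 = +0.873476;  D = +0.873476+0.000000i
d^1_{1,0}: single k=0 term ⇒ -0.344267;  D = +0.307712-0.154380i
Y_1^{m'}(θ=1.2687,φ=5.064) and Σ D·Y over m':
  (-0.3077-0.1544i)·(+0.1136+0.3097i)  (+0.8735+0.0000i)·(+0.1454+0.0000i)  (+0.3077-0.1544i)·(-0.1136+0.3097i)
Y_1^0(R⁻¹ n̂) = +0.152676+0.000000i

Re=0.1527 Im=0.0000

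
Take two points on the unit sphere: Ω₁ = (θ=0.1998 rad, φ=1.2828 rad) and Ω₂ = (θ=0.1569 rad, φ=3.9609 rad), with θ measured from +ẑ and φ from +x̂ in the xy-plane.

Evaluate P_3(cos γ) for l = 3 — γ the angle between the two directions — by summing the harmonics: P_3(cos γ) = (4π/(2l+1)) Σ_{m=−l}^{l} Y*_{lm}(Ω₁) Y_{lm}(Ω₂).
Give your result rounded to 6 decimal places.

Summing Y*_{l m}(θ₁,φ₁)·Y_{l m}(θ₂,φ₂) over m ∈ [−3, 3]; prefactor 4π/(2·3+1) = 1.795196:
  term(m=-3) = (-0.000001, -0.000005)   from Y*(Ω₁)=(-0.002481, -0.002118), Y(Ω₂)=(0.001234, 0.001005)
  term(m=-2) = (0.000584, 0.000778)   from Y*(Ω₁)=(-0.033091, 0.021491), Y(Ω₂)=(-0.001670, -0.024590)
  term(m=-1) = (-0.042731, -0.021357)   from Y*(Ω₁)=(0.069286, 0.233891), Y(Ω₂)=(-0.133700, 0.143089)
  term(m=+0) = (0.456474, 0.000000)   from Y*(Ω₁)=(0.659467, -0.000000), Y(Ω₂)=(0.692187, 0.000000)
  term(m=+1) = (-0.042731, 0.021357)   from Y*(Ω₁)=(-0.069286, 0.233891), Y(Ω₂)=(0.133700, 0.143089)
  term(m=+2) = (0.000584, -0.000778)   from Y*(Ω₁)=(-0.033091, -0.021491), Y(Ω₂)=(-0.001670, 0.024590)
  term(m=+3) = (-0.000001, 0.000005)   from Y*(Ω₁)=(0.002481, -0.002118), Y(Ω₂)=(-0.001234, 0.001005)
Σ over m = (0.372178, -0.000000); ×(4π/7) → (0.668133, -0.000000). Real part: 0.668133

0.668133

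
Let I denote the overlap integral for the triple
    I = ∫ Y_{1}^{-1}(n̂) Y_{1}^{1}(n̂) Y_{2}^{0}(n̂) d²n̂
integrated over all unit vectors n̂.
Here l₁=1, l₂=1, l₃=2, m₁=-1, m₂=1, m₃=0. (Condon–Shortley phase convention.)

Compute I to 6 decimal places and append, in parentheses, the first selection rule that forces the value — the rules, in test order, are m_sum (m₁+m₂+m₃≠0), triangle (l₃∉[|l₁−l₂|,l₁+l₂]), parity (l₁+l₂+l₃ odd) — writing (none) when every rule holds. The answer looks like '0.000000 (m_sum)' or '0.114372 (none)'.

0.126157 (none)

Checks pass: Σm=0; 4 even; l₃=2∈[0,2].
(2·1+1)(2·1+1)(2·2+1) = 45
Δ: 0! 2! 2! / 5! → 1/30
sum: t=0:+1/1 = 1/1
3j²(1 1 2; 0 0 0) = Δ·Π!·Σ² = 2/15  (sign +1)
sum: t=0:+1/4 = 1/4
3j²(1 1 2; -1 1 0) = Δ·Π!·Σ² = 1/30  (sign +1)
combine: 4πI² = 45·2/15·1/30 = 1/5
take √, sign +1: I = 0.12615663
No selection rule forces the value: the integral is nonzero (none).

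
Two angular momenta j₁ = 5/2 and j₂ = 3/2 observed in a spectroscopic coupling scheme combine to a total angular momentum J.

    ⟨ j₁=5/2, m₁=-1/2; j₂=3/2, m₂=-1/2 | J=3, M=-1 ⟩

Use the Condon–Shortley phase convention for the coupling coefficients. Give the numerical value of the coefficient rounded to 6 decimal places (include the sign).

triangle: 1!*4!*2!/8! = 48/40320
(j±m)!: 2!*3!*1!*2!*2!*4! = 1152
prefactor² = (2J+1)*Δ*N² = 48/5
  k=0: +1/(0!*1!*3!*1!*1!*1!) = 1/6
  k=1: −1/(1!*0!*2!*0!*2!*2!) = -1/8
Σ = 1/24  ⇒  CG² = 48/5*(1/24)² = 1/60
CG = +√(1/60) = +0.129099

+√(1/60) ≈ +0.129099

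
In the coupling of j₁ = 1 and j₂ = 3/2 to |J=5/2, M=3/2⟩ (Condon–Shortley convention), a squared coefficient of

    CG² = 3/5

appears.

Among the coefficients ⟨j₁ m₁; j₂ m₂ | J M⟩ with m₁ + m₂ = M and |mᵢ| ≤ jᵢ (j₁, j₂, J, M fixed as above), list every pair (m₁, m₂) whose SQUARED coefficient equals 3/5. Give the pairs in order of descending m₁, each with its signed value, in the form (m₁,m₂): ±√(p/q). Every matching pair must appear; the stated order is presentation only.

Admissible pairs with m₁+m₂ = M = 3/2: (0,3/2), (1,1/2)
  (m₁,m₂)=(1,1/2): CG² = 3/5, CG = +√(3/5)   ← matches the target
  (m₁,m₂)=(0,3/2): CG² = 2/5, CG = +√(2/5)
Pairs with CG² = 3/5: (1,1/2): +√(3/5)

(1,1/2): +√(3/5)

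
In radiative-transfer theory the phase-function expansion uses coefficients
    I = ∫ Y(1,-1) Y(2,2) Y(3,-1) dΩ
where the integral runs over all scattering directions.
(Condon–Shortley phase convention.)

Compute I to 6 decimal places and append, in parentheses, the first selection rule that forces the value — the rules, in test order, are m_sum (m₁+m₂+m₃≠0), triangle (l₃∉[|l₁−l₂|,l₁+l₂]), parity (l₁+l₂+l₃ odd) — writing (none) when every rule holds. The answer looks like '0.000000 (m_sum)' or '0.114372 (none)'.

-0.082589 (none)

Rules hold: Σm=0, L=6 even, 1≤3≤3.
N = 3·5·7 = 105
Δ = 0!·2!·4!/7! = 1/105
Racah Σ t=0..0: t=0:+1/4 = 1/4
⇒ 3j(1 2 3; 0 0 0)² = 3/35, sgn -1
Racah Σ t=0..0: t=0:+1/48 = 1/48
⇒ 3j(1 2 3; -1 2 -1)² = 1/105, sgn +1
4πI² = N·(3j₀)²·(3jₘ)² = 3/35
I = -1·√(0.0857143/4π) = -0.08258890
No selection rule forces the value: the integral is nonzero (none).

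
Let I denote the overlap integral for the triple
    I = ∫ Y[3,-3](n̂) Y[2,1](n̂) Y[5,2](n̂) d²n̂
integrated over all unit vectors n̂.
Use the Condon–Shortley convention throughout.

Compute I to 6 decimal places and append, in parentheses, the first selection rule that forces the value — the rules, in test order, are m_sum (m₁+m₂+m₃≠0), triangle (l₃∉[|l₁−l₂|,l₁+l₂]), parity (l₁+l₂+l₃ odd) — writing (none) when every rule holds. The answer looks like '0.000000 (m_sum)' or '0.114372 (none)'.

Checks pass: Σm=0; 10 even; l₃=5∈[1,5].
(2·3+1)(2·2+1)(2·5+1) = 385
Δ: 0! 6! 4! / 11! → 1/2310
sum: t=0:+1/144 = 1/144
3j²(3 2 5; 0 0 0) = Δ·Π!·Σ² = 10/231  (sign -1)
sum: t=0:+1/4320 = 1/4320
3j²(3 2 5; -3 1 2) = Δ·Π!·Σ² = 1/330  (sign -1)
combine: 4πI² = 385·10/231·1/330 = 5/99
take √, sign +1: I = 0.06339609
No selection rule forces the value: the integral is nonzero (none).

0.063396 (none)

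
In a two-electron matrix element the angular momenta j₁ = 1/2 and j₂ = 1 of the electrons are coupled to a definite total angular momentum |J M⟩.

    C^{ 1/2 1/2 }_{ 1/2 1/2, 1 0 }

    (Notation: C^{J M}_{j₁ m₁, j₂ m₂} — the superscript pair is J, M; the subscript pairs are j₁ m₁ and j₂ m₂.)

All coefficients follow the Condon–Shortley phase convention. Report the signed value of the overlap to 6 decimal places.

+0.577350  (= +√(1/3))

√[2·1!0!1!/3! · 1!0!1!1!1!0!] = √(1/3)
  +(−1)^0/∏(0,1,0,1,0,0)! = 1  (running 1)
⟨..|..⟩ = √(1/3)·(1) = +0.577350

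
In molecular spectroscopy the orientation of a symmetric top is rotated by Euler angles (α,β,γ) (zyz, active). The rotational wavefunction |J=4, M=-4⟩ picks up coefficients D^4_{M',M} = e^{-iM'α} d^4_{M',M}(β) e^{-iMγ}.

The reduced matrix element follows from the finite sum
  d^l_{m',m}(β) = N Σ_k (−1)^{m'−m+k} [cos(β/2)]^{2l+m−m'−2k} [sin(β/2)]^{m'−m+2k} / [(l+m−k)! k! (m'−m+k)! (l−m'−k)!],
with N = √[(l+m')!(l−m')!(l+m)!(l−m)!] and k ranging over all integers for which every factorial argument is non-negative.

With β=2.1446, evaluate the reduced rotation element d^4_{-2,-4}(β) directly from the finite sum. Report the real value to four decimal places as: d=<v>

d=0.0488

d^4_{-2,-4}(β=2.1446) via the finite sum:
c=cos(2.144600/2)=0.478105, s=sin(2.144600/2)=0.878302; N=√[2·720·1·40320]=7619.763776
Admissible k: 0..0 (factorial args all ≥0)
  k=0: (−1)^2·7619.7638/(1440)·0.4781^6·0.8783^2 = +0.048754
d^4_{-2,-4}(2.1446) = +0.048754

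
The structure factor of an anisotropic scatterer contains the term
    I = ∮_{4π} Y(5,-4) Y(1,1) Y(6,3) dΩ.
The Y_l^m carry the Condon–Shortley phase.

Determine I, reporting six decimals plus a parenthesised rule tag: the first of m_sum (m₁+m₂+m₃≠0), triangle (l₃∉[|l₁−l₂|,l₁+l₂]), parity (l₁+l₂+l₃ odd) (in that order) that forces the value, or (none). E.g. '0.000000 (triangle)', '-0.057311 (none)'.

m-sum 0 ✓  L=12 even ✓  4≤6≤6 ✓
Π(2lᵢ+1) = 11×3×13 = 429
triangle coeff Δ(5,1,6) = 1/858
Σ_t [0,0]: t=0:+1/14400 = 1/14400
(3j)²=6/143 [(5 1 6; 0 0 0)], sign=+1
Σ_t [0,0]: t=0:+1/725760 = 1/725760
(3j)²=1/286 [(5 1 6; -4 1 3)], sign=-1
⇒ 4πI² = 9/143
I = (-1)√(9/143/(4π)) = -0.07076985
No selection rule forces the value: the integral is nonzero (none).

-0.070770 (none)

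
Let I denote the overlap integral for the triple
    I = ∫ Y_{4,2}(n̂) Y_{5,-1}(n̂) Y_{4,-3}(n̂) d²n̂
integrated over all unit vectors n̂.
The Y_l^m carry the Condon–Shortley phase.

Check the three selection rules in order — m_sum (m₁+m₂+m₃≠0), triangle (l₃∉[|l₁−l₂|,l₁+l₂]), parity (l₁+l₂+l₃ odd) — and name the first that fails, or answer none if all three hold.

m_sum

m₁+m₂+m₃ = 2 − 1 − 3 = -2  ✗
triangle: |4−5|=1 ≤ l₃=4 ≤ 4+5=9
parity: l₁+l₂+l₃ = 13 is odd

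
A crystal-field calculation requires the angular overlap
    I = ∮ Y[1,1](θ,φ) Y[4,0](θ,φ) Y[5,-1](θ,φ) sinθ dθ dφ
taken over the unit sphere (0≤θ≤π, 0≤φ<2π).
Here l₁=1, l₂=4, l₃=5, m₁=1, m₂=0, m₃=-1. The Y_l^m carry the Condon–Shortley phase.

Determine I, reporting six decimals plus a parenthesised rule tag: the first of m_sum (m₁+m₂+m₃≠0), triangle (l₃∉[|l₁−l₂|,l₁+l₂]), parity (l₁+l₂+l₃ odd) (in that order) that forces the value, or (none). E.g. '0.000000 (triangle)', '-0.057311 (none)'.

-0.190188 (none)

Rules hold: Σm=0, L=10 even, 3≤5≤5.
N = 3·9·11 = 297
Δ = 0!·2!·8!/11! = 1/495
Racah Σ t=0..0: t=0:+1/576 = 1/576
⇒ 3j(1 4 5; 0 0 0)² = 5/99, sgn -1
Racah Σ t=0..0: t=0:+1/1152 = 1/1152
⇒ 3j(1 4 5; 1 0 -1)² = 1/33, sgn +1
4πI² = N·(3j₀)²·(3jₘ)² = 5/11
I = -1·√(0.454545/4π) = -0.19018827
No selection rule forces the value: the integral is nonzero (none).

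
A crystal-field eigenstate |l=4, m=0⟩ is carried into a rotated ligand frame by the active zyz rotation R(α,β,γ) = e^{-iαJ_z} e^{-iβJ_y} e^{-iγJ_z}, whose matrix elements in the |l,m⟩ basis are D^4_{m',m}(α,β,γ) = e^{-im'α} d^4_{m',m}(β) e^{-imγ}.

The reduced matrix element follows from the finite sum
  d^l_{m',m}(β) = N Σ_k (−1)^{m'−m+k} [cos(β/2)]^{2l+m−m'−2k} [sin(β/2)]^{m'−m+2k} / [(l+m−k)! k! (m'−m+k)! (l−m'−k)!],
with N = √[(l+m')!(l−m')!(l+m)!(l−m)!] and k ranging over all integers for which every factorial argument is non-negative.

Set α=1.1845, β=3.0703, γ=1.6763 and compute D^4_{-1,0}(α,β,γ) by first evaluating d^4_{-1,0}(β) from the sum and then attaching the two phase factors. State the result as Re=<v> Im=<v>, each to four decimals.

D^4_{-1,0}(1.1845,3.0703,1.6763) = e^{-i·-1·1.1845}·d^4_{-1,0}(3.0703)·e^{-i·0·1.6763}. Compute d first:
Half-angle: c=0.035639, s=0.999365. N=√(6·120·24·24)=643.987578
Admissible k: 1..4 (factorial args all ≥0)
  k=1: (−1)^0·643.9876/(144)·0.0356^7·0.9994^1 = +0.000000
  k=2: (−1)^1·643.9876/(24)·0.0356^5·0.9994^3 = -0.000002
  k=3: (−1)^2·643.9876/(24)·0.0356^3·0.9994^5 = +0.001211
  k=4: (−1)^3·643.9876/(144)·0.0356^1·0.9994^7 = -0.158674
d^4_{-1,0}(3.0703) = +0.000000 -0.000002 +0.001211 -0.158674 = -0.157465
Phases: e^{-i·(-1)·1.1845}=+0.376760+0.926311i, e^{-i·(0)·1.6763}=+1.000000+0.000000i ⇒ D=-0.059326-0.145861i

Re=-0.0593 Im=-0.1459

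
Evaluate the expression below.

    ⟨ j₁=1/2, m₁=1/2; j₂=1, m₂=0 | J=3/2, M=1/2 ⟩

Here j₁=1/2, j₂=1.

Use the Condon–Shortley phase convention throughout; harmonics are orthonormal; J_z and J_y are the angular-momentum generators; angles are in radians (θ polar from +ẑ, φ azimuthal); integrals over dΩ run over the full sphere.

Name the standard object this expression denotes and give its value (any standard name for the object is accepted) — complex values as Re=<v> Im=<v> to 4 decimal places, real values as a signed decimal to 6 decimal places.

This is a Clebsch–Gordan (vector-coupling) coefficient.
triangle: 0!·1!·2!/4! = 2/24
(j±m)!: 1!·0!·1!·1!·2!·1! = 2
prefactor² = (2J+1)·Δ·N² = 2/3
  k=0: +1/(0!·0!·0!·1!·1!·1!) = 1
Σ = 1  ⇒  CG² = 2/3·1² = 2/3
CG = +√(2/3) = +0.816497

Clebsch–Gordan coefficient, +√(2/3) ≈ +0.816497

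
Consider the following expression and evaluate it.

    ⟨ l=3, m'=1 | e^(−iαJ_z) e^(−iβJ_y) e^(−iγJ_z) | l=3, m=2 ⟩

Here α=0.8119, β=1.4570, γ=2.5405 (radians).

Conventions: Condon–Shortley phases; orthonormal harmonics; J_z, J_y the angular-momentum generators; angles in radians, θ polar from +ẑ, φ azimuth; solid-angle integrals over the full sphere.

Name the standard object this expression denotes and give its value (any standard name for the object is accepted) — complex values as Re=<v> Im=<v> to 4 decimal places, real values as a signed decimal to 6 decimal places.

This is a Wigner D-matrix element — the rotation-matrix element ⟨l m'| R(α,β,γ) |l m⟩ in the angular-momentum basis.
First d^3_{1,2}(β=1.4570), then the phase factors e^{-i(1)α} and e^{-i(2)γ}:
With c≡cos(β/2)=0.746174 and s≡sin(β/2)=0.665751, N=[24·2·120·1]^{1/2}=75.894664
k∈{1,2} keeps every argument non-negative
  k=1: (−1)^0·75.8947/(24)·0.7462^5·0.6658^1 = +0.486981
  k=2: (−1)^1·75.8947/(12)·0.7462^3·0.6658^3 = -0.775329
d^3_{1,2}(1.4570) = +0.486981 -0.775329 = -0.288348
Phases: e^{-i·(1)·0.8119}=+0.688121-0.725596i, e^{-i·(2)·2.5405}=+0.360320+0.932829i ⇒ D=-0.266664-0.109702i

Wigner D-matrix element, Re=-0.2667 Im=-0.1097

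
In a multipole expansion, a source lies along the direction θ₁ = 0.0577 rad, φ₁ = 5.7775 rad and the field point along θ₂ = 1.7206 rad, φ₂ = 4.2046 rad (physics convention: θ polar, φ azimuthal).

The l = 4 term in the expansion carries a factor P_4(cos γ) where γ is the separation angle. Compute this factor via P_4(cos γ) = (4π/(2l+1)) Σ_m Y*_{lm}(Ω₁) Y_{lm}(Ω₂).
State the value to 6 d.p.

0.293780

Term-by-term m-sum for l=4 (normalisation 4π/9 = 1.396263):
  [-4]  conj(Y_{4,-4})(Ω₁) = -0.000002-0.000004i ; Y_{4,-4}(Ω₂) = -0.187943+0.378997i ; Δ = +0.000002+0.000000i
  [-3]  conj(Y_{4,-3})(Ω₁) = +0.000013-0.000239i ; Y_{4,-3}(Ω₂) = -0.180395+0.008562i ; Δ = -0.000000+0.000043i
  [-2]  conj(Y_{4,-2})(Ω₁) = +0.003529-0.005635i ; Y_{4,-2}(Ω₂) = +0.145528+0.234606i ; Δ = +0.001836+0.000008i
  [-1]  conj(Y_{4,-1})(Ω₁) = +0.094756-0.052467i ; Y_{4,-1}(Ω₂) = -0.096549+0.173505i ; Δ = -0.000045+0.021506i
  [+0]  conj(Y_{4,0})(Ω₁) = +0.832253-0.000000i ; Y_{4,0}(Ω₂) = +0.248506+0.000000i ; Δ = +0.206820+0.000000i
  [+1]  conj(Y_{4,1})(Ω₁) = -0.094756-0.052467i ; Y_{4,1}(Ω₂) = +0.096549+0.173505i ; Δ = -0.000045-0.021506i
  [+2]  conj(Y_{4,2})(Ω₁) = +0.003529+0.005635i ; Y_{4,2}(Ω₂) = +0.145528-0.234606i ; Δ = +0.001836-0.000008i
  [+3]  conj(Y_{4,3})(Ω₁) = -0.000013-0.000239i ; Y_{4,3}(Ω₂) = +0.180395+0.008562i ; Δ = -0.000000-0.000043i
  [+4]  conj(Y_{4,4})(Ω₁) = -0.000002+0.000004i ; Y_{4,4}(Ω₂) = -0.187943-0.378997i ; Δ = +0.000002-0.000000i
Total Σ_m = +0.210404+0.000000i. Multiply by 1.396263: +0.293780+0.000000i. P_4(cos γ) = 0.293780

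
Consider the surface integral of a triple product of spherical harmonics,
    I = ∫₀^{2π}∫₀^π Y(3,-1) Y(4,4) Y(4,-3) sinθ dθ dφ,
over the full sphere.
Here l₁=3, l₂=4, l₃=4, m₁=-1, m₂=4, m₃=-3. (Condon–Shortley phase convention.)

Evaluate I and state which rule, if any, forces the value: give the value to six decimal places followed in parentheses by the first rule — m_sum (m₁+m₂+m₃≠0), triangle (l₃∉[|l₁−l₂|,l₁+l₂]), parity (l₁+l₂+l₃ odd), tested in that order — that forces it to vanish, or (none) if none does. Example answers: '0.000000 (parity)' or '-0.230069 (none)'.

0.000000 (parity)

l₁+l₂+l₃=11 is odd: 3j(l;000)=0 ⇒ I=0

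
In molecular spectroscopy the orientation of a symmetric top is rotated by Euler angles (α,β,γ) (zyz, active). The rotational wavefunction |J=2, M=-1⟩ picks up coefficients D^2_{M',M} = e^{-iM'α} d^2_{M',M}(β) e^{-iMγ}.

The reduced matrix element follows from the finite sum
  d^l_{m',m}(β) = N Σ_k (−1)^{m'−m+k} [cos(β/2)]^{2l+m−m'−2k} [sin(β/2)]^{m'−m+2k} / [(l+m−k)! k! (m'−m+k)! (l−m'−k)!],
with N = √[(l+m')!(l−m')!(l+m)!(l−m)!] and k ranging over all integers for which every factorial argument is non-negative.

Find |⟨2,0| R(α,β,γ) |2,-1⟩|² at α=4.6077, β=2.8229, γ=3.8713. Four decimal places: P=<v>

P=0.1328

Split into d^2_{0,-1}(β=2.8229) × two z-phases.
With c≡cos(β/2)=0.158673 and s≡sin(β/2)=0.987331, N=[2·2·1·6]^{1/2}=4.898979
k: max(0,(-1)−(0))=0 … min(2+(-1),2−(0))=1
  k=0: (−1)^1·4.8990/(2)·0.1587^3·0.9873^1 = -0.009662
  k=1: (−1)^2·4.8990/(2)·0.1587^1·0.9873^3 = +0.374082
d^2_{0,-1}(2.8229) = -0.009662 +0.374082 = +0.364420
|D^2_{0,-1}|² = |d^2_{0,-1}(β)|² = (+0.364420)² = 0.132802 (the z-rotation phases have unit modulus)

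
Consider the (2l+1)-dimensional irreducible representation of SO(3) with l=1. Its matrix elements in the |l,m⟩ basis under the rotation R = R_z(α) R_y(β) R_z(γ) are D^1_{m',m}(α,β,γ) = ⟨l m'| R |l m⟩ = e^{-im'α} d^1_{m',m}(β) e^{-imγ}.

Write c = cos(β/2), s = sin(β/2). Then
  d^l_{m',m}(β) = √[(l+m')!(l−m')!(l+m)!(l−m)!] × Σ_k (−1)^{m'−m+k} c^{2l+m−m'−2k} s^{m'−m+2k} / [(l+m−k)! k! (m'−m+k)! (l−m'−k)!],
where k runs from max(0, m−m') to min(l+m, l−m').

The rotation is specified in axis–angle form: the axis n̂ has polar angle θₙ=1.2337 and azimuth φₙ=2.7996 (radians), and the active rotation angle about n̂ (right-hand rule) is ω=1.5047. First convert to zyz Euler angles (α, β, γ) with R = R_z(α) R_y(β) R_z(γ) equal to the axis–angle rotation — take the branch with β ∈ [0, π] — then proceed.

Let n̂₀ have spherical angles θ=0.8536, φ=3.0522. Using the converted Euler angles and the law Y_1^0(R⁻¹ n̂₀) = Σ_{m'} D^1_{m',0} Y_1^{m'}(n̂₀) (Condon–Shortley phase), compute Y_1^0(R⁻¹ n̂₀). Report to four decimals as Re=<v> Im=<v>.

Axis–angle → zyz. n̂ = (sinθₙcosφₙ, sinθₙsinφₙ, cosθₙ) = (-0.889067, +0.316490, +0.330748), ω = 1.5047.
R = I cosω + sinω [n̂]ₓ + (1−cosω) n̂n̂ᵀ gives
  R = [+0.804281, -0.592822, +0.041164; +0.067230, +0.159599, +0.984890; -0.590435, -0.789361, +0.168217]
β = atan2(√(R₁₃²+R₂₃²), R₃₃) = 1.401775; α = atan2(R₂₃, R₁₃) mod 2π = 1.529025; γ = atan2(R₃₂, −R₃₁) mod 2π = 5.354603
Need the full column D^1_{m',0} for m'=−1..1 at α=1.5290, β=1.4018, γ=5.3546.
cos(β/2)=0.764270, sin(β/2)=0.644896
d^1_{-1,0}: single k=1 term ⇒ +0.697030;  D = +0.029107+0.696422i
d^1_{0,0}: k∈[0..1] ⇒ +0.584109 -0.415891 = +0.168217;  D = +0.168217+0.000000i
d^1_{1,0}: single k=0 term ⇒ -0.697030;  D = -0.029107+0.696422i
Y_1^{m'}(θ=0.8536,φ=3.0522) and Σ D·Y over m':
  (+0.0291+0.6964i)·(-0.2593-0.0232i)  (+0.1682+0.0000i)·(+0.3211+0.0000i)  (-0.0291+0.6964i)·(+0.2593-0.0232i)
Y_1^0(R⁻¹ n̂) = +0.071302+0.000000i

Re=0.0713 Im=0.0000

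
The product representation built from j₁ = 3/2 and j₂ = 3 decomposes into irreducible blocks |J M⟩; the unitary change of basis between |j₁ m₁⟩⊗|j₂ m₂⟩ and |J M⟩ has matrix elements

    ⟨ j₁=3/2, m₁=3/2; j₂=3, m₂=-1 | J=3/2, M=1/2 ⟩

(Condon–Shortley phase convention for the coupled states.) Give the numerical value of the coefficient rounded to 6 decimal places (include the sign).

+0.338062  (= +√(4/35))

triangle: 3!×0!×3!/7! = 36/5040
(j±m)!: 3!×0!×2!×4!×2!×1! = 576
prefactor² = (2J+1)×Δ×N² = 576/35
  k=0: +1/(0!×3!×0!×2!×0!×1!) = 1/12
Σ = 1/12  ⇒  CG² = 576/35×(1/12)² = 4/35
CG = +√(4/35) = +0.338062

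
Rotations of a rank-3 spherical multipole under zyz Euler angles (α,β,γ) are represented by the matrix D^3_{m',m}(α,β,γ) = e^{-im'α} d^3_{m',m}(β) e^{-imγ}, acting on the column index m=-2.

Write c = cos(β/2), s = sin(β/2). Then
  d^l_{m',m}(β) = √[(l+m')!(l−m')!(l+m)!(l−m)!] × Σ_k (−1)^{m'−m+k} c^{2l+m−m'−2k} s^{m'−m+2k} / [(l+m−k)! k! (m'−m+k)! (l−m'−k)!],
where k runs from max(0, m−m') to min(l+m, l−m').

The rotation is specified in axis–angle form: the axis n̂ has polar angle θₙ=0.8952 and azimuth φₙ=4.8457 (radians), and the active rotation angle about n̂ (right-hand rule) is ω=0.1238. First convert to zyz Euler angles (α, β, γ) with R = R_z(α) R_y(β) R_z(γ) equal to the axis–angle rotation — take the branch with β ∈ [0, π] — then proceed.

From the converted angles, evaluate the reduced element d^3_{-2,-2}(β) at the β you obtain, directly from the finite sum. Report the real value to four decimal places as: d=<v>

Axis–angle → zyz. n̂ = (sinθₙcosφₙ, sinθₙsinφₙ, cosθₙ) = (+0.103719, -0.773410, +0.625363), ω = 0.1238.
R = I cosω + sinω [n̂]ₓ + (1−cosω) n̂n̂ᵀ gives
  R = [+0.992429, -0.077836, -0.095007; +0.076608, +0.996925, -0.016509; +0.096000, +0.009106, +0.995340]
β = atan2(√(R₁₃²+R₂₃²), R₃₃) = 0.096581; α = atan2(R₂₃, R₁₃) mod 2π = 3.313644; γ = atan2(R₃₂, −R₃₁) mod 2π = 3.047022
d^3_{-2,-2}(β=0.0966) via the finite sum:
Half-angle: c=0.998834, s=0.048272. N=√(1·120·1·120)=120.000000
The bounds max(0,m−m')=0 and min(l+m,l−m')=1 give 2 terms
  k=0: (−1)^0·120.0000/(120)·0.9988^6·0.0483^0 = +0.993026
  k=1: (−1)^1·120.0000/(24)·0.9988^4·0.0483^2 = -0.011597
d^3_{-2,-2}(0.0966) = +0.993026 -0.011597 = +0.981429

d=0.9814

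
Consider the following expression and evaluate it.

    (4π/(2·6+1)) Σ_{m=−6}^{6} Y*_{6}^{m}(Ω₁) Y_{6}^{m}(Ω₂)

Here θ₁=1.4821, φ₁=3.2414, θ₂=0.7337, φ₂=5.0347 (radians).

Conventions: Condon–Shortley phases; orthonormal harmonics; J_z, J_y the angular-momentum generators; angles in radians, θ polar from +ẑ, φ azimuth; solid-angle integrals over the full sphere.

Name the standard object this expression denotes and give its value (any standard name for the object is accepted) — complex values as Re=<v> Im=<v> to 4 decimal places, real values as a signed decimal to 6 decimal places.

Legendre polynomial (addition theorem), -0.269880

This sum is the spherical-harmonic addition theorem: it equals the Legendre polynomial P_l(cos γ) of the angle γ between the two directions.
Summing Y*_{l m}(θ₁,φ₁)·Y_{l m}(θ₂,φ₂) over m ∈ [−6, 6]; prefactor 4π/(2·6+1) = 0.966644:
  term(m=-6) = -0.00480 + 0.01998j   from Y*(Ω₁)=0.38970 + 0.26595j, Y(Ω₂)=0.01547 + 0.04071j
  term(m=-5) = -0.02181 - 0.01076j   from Y*(Ω₁)=-0.12762 - 0.06956j, Y(Ω₂)=0.16719 - 0.00682j
  term(m=-4) = -0.07342 + 0.09065j   from Y*(Ω₁)=-0.29566 - 0.12473j, Y(Ω₂)=0.10100 - 0.34921j
  term(m=-3) = -0.04583 - 0.05815j   from Y*(Ω₁)=0.15875 + 0.04901j, Y(Ω₂)=-0.36680 - 0.25303j
  term(m=-2) = -0.04077 + 0.01944j   from Y*(Ω₁)=0.27263 + 0.05516j, Y(Ω₂)=-0.12980 + 0.09758j
  term(m=-1) = 0.01181 + 0.05219j   from Y*(Ω₁)=-0.17240 - 0.01726j, Y(Ω₂)=-0.09782 - 0.29292j
  term(m=+0) = 0.07046 + 0.00000j   from Y*(Ω₁)=-0.26670 + 0.00000j, Y(Ω₂)=-0.26419 + 0.00000j
  term(m=+1) = 0.01181 - 0.05219j   from Y*(Ω₁)=0.17240 - 0.01726j, Y(Ω₂)=0.09782 - 0.29292j
  term(m=+2) = -0.04077 - 0.01944j   from Y*(Ω₁)=0.27263 - 0.05516j, Y(Ω₂)=-0.12980 - 0.09758j
  term(m=+3) = -0.04583 + 0.05815j   from Y*(Ω₁)=-0.15875 + 0.04901j, Y(Ω₂)=0.36680 - 0.25303j
  term(m=+4) = -0.07342 - 0.09065j   from Y*(Ω₁)=-0.29566 + 0.12473j, Y(Ω₂)=0.10100 + 0.34921j
  term(m=+5) = -0.02181 + 0.01076j   from Y*(Ω₁)=0.12762 - 0.06956j, Y(Ω₂)=-0.16719 - 0.00682j
  term(m=+6) = -0.00480 - 0.01998j   from Y*(Ω₁)=0.38970 - 0.26595j, Y(Ω₂)=0.01547 - 0.04071j
Accumulated sum -0.27919 - 0.00000j; after 4π/(2l+1) scaling, -0.26988 - 0.00000j ⇒ P_6 = -0.269880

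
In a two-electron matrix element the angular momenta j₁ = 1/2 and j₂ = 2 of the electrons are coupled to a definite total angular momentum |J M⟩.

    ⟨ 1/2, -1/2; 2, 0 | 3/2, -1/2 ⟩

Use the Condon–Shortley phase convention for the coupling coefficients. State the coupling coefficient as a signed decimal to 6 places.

-0.632456

√[4·1!0!3!/5! · 0!1!2!2!1!2!] = √(8/5)
  +(−1)^1/∏(1,0,0,1,0,2)! = -1/2  (running -1/2)
⟨..|..⟩ = √(8/5)·(-1/2) = -0.632456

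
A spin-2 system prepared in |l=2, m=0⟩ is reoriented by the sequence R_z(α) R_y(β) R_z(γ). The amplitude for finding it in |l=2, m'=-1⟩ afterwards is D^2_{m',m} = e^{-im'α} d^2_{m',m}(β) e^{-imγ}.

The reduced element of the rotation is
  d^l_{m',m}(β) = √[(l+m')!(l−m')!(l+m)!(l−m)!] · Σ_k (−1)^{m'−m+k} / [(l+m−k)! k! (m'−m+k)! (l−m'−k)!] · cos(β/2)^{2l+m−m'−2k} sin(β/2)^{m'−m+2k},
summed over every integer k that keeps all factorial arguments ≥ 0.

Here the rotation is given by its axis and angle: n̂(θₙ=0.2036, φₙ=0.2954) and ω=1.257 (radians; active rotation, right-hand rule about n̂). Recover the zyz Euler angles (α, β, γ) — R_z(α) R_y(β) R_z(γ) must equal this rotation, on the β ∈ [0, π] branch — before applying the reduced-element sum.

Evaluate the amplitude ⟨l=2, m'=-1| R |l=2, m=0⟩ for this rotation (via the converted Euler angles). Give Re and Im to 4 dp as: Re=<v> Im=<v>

Re=0.2225 Im=-0.1715

Axis–angle → zyz. n̂ = (sinθₙcosφₙ, sinθₙsinφₙ, cosθₙ) = (+0.193438, +0.058864, +0.979345), ω = 1.2570.
R = I cosω + sinω [n̂]ₓ + (1−cosω) n̂n̂ᵀ gives
  R = [+0.334540, -0.923650, +0.186957; +0.939394, +0.311067, -0.144139; +0.074978, +0.223846, +0.971736]
β = atan2(√(R₁₃²+R₂₃²), R₃₃) = 0.238319; α = atan2(R₂₃, R₁₃) mod 2π = 5.626395; γ = atan2(R₃₂, −R₃₁) mod 2π = 1.894003
First d^2_{-1,0}(β=0.2383), then the phase factors e^{-i(-1)α} and e^{-i(0)γ}:
With c≡cos(β/2)=0.992909 and s≡sin(β/2)=0.118878, N=[1·6·2·2]^{1/2}=4.898979
k∈{1,2} keeps every argument non-negative
  k=1: (−1)^0·4.8990/(2)·0.9929^3·0.1189^1 = +0.285039
  k=2: (−1)^1·4.8990/(2)·0.9929^1·0.1189^3 = -0.004086
d^2_{-1,0}(0.2383) = +0.285039 -0.004086 = +0.280953
Attach z-rotation phases: D = e^{-i(-1)(5.6264)}·(+0.280953)·e^{-i(0)(1.8940)} = +0.222503-0.171544i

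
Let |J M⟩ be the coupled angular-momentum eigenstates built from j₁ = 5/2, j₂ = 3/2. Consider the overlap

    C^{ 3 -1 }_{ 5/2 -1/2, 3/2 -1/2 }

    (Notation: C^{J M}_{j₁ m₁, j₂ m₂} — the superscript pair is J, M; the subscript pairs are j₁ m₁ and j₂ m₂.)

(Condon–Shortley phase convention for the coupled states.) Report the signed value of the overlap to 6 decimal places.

j₁+j₂−J=1  J+j₁−j₂=4  J−j₁+j₂=2  j₁+j₂+J+1=8
(j₁±m₁, j₂±m₂, J±M) = (2,3,1,2,2,4)
P² = 48/5
sum k=0..1:
  [0] +1/6 = 1/6
  [1] −1/8 = -1/8
S = 1/24
C² = P²·S² = 1/60 ; C = +0.129099

+0.129099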